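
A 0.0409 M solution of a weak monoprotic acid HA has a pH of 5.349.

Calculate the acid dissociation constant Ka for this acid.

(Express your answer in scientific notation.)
K_a = 4.90e-10

[H⁺] = 10^(−pH) = 10^(−5.349) = 4.477e-06 M. For HA ⇌ H⁺ + A⁻, Ka = x²/(C − x) = (4.477e-06)²/(0.0409 − 4.477e-06) = 4.90e-10.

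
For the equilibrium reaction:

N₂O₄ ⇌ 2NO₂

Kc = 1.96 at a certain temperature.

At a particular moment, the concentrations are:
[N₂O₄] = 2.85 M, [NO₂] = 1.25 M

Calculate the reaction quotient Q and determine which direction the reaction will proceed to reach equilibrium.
Q = 0.548, Q < K, reaction proceeds forward (toward products)

Q = ([NO₂]^2) / ([N₂O₄])
  = ((1.25)^2) / ((2.85)) = 1.5625/2.85 = 0.5482
Since Q = 0.5482 < Kc = 1.96, the reaction proceeds forward (toward products) to reach equilibrium.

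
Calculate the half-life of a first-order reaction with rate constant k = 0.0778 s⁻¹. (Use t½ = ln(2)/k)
8.91 s

t½ = ln(2)/k = 0.6931/0.0778 = 8.91 s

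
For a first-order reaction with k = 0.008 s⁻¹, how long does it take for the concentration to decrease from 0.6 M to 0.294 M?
89.17 s

From ln[A] = ln[A]₀ - k·t: t = ln([A]₀/[A])/k = ln(0.6/0.294)/0.008 = ln(2.0408)/0.008 = 0.7133/0.008 = 89.17 s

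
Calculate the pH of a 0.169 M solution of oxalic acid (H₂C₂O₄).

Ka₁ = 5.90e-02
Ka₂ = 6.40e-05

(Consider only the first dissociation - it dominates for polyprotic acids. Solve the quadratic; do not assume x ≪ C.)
pH = 1.13

x² + Ka₁·x − Ka₁·C = 0 with Ka₁ = 5.90e-02, C = 0.169.
x = (−Ka₁ + √(Ka₁² + 4·Ka₁·C))/2 = 7.4621e-02 M, so pH = 1.13.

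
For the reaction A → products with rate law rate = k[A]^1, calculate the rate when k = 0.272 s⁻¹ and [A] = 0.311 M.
0.08459 M/s

rate = k·[A]^1 = 0.272·(0.311)^1 = 0.272·0.311 = 0.08459 M/s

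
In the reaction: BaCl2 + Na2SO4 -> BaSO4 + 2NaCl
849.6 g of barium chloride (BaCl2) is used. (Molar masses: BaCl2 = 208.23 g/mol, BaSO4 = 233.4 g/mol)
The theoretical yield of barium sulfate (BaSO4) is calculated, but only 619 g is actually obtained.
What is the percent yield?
Moles of BaCl2 = 849.6 g ÷ 208.23 g/mol = 4.0801 mol
Mole ratio: 1 mol BaSO4 / 1 mol BaCl2
Moles of BaSO4 = 4.0801 × (1/1) = 4.0801 mol
Theoretical yield = 4.0801 mol × 233.4 g/mol = 952.3 g
Actual yield = 619 g
Percent yield = (619 / 952.3) × 100% = 65.0%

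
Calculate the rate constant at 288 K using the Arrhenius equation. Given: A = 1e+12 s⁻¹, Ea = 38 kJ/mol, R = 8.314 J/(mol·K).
1.28e+05 s⁻¹

k = A·exp(-Ea/(R·T)) = 1e+12·exp(-38000/(8.314·288)) = 1e+12·exp(-15.8702) = 1e+12·1.2814e-07 = 1.28e+05 s⁻¹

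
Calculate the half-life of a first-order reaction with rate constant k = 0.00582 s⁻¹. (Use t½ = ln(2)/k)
119.10 s

t½ = ln(2)/k = 0.6931/0.00582 = 119.10 s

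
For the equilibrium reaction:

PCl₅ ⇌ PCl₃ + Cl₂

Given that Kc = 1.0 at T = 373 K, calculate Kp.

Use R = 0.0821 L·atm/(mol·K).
K_p = 30.6233

Δn = (moles gaseous products) − (moles gaseous reactants) = 1
T = 373 K; RT = 0.0821 × 373 = 30.6233
Kp = Kc·(RT)^Δn = 1.0 × (30.6233)^1 = 1.0 × 30.6233 = 30.6233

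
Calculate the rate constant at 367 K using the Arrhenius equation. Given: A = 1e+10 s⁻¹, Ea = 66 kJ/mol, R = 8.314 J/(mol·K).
4.04e+00 s⁻¹

k = A·exp(-Ea/(R·T)) = 1e+10·exp(-66000/(8.314·367)) = 1e+10·exp(-21.6306) = 1e+10·4.0361e-10 = 4.04e+00 s⁻¹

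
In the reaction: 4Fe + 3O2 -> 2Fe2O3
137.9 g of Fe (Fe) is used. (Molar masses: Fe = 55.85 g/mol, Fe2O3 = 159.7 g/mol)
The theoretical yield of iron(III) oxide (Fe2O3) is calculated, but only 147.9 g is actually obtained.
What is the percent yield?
Moles of Fe = 137.9 g ÷ 55.85 g/mol = 2.46911 mol
Mole ratio: 2 mol Fe2O3 / 4 mol Fe
Moles of Fe2O3 = 2.46911 × (2/4) = 1.23456 mol
Theoretical yield = 1.23456 mol × 159.7 g/mol = 197.16 g
Actual yield = 147.9 g
Percent yield = (147.9 / 197.16) × 100% = 75.0%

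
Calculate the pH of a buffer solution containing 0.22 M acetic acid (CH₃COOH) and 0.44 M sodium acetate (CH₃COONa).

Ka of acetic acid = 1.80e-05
pH = 5.05

pKa = -log(1.80e-05) = 4.74. pH = pKa + log([A⁻]/[HA]) = 4.74 + log(0.44/0.22)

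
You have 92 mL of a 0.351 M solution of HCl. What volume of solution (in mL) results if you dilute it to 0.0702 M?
Using M₁V₁ = M₂V₂:
0.351 × 92 = 0.0702 × V₂
V₂ = (0.351 × 92) / 0.0702 = 460 mL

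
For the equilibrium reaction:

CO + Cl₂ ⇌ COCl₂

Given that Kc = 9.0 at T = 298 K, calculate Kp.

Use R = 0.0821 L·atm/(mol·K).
K_p = 0.3679

Δn = (moles gaseous products) − (moles gaseous reactants) = -1
T = 298 K; RT = 0.0821 × 298 = 24.4658
Kp = Kc·(RT)^Δn = 9.0 × (24.4658)^-1 = 9.0 × 0.0408734 = 0.3679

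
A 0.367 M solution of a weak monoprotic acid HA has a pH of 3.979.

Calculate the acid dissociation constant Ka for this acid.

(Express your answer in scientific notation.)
K_a = 3.00e-08

[H⁺] = 10^(−pH) = 10^(−3.979) = 1.050e-04 M. For HA ⇌ H⁺ + A⁻, Ka = x²/(C − x) = (1.050e-04)²/(0.367 − 1.050e-04) = 3.00e-08.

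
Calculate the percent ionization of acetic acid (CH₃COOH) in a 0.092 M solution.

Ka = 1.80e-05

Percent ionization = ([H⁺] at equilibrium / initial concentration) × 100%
Percent ionization = 1.39%

Let x = [H⁺]. Ka = x²/(C - x) ⇒ x² + (1.80e-05)x - (1.80e-05)(0.092) = 0. x = 1.2779e-03. Percent = (1.2779e-03/0.092) × 100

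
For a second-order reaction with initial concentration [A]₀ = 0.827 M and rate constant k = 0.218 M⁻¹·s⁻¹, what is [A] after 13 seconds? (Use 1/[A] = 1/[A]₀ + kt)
0.2473 M

1/[A] = 1/[A]₀ + k·t = 1/0.827 + (0.218)·(13) = 1.2092 + 2.8340 = 4.0432
[A] = 1/4.0432 = 0.2473 M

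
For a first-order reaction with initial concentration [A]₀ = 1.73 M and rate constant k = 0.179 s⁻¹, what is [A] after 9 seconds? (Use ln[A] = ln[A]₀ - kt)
0.3455 M

ln[A] = ln[A]₀ - k·t = ln(1.73) - (0.179)·(9) = 0.5481 - 1.6110 = -1.0629
[A] = e^(-1.0629) = 0.3455 M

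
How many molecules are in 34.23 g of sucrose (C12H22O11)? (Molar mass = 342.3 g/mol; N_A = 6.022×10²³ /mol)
Moles = 34.23 g ÷ 342.3 g/mol = 0.1 mol
Molecules = 0.1 mol × 6.022×10²³ /mol = 6.022e+22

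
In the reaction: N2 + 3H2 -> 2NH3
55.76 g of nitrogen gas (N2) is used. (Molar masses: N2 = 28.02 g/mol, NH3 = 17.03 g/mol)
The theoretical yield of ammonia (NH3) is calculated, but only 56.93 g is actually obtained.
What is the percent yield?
Moles of N2 = 55.76 g ÷ 28.02 g/mol = 1.99001 mol
Mole ratio: 2 mol NH3 / 1 mol N2
Moles of NH3 = 1.99001 × (2/1) = 3.98001 mol
Theoretical yield = 3.98001 mol × 17.03 g/mol = 67.78 g
Actual yield = 56.93 g
Percent yield = (56.93 / 67.78) × 100% = 84.0%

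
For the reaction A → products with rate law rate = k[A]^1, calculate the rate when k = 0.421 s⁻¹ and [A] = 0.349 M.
0.1469 M/s

rate = k·[A]^1 = 0.421·(0.349)^1 = 0.421·0.349 = 0.1469 M/s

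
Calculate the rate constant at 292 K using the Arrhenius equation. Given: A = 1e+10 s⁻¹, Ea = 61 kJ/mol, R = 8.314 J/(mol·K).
1.22e-01 s⁻¹

k = A·exp(-Ea/(R·T)) = 1e+10·exp(-61000/(8.314·292)) = 1e+10·exp(-25.1268) = 1e+10·1.2234e-11 = 1.22e-01 s⁻¹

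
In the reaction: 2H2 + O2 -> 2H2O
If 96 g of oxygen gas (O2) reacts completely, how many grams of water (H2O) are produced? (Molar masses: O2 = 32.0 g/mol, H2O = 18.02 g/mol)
Moles of O2 = 96 g ÷ 32.0 g/mol = 3 mol
Mole ratio: 2 mol H2O / 1 mol O2
Moles of H2O = 3 × (2/1) = 6 mol
Mass of H2O = 6 mol × 18.02 g/mol = 108.1 g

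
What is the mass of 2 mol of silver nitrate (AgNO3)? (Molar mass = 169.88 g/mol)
Mass = 2 mol × 169.88 g/mol = 339.8 g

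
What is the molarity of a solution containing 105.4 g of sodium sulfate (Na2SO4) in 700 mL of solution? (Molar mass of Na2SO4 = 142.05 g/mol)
Moles of Na2SO4 = 105.4 g ÷ 142.05 g/mol = 0.741992 mol
Volume = 700 mL = 0.7 L
Molarity = 0.741992 mol ÷ 0.7 L = 1.06 M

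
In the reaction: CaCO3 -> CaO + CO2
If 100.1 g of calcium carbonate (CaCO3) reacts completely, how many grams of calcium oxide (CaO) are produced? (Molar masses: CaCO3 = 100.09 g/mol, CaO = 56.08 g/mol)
Moles of CaCO3 = 100.1 g ÷ 100.09 g/mol = 1.0001 mol
Mole ratio: 1 mol CaO / 1 mol CaCO3
Moles of CaO = 1.0001 × (1/1) = 1.0001 mol
Mass of CaO = 1.0001 mol × 56.08 g/mol = 56.09 g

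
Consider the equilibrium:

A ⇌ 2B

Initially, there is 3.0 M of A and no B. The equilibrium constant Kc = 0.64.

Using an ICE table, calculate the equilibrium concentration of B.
[B] = 1.235 M

ICE: [A] = 3.0 − x, [B] = 2x.
Kc = (2x)²/(3.0 − x) = 0.64 ⇒ 4x² + 0.64x − 1.92 = 0.
x = (−0.64 + √(0.64² + 4·4·1.92))/(2·4) = (−0.64 + √31.13)/8 = 0.61742.
[B] = 2x = 1.235 M.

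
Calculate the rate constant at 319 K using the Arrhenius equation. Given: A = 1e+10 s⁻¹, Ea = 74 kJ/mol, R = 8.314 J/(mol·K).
7.63e-03 s⁻¹

k = A·exp(-Ea/(R·T)) = 1e+10·exp(-74000/(8.314·319)) = 1e+10·exp(-27.9017) = 1e+10·7.6284e-13 = 7.63e-03 s⁻¹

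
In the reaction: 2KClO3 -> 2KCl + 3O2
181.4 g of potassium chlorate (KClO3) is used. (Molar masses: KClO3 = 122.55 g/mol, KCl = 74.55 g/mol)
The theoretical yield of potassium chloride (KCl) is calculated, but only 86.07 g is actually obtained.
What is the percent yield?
Moles of KClO3 = 181.4 g ÷ 122.55 g/mol = 1.48021 mol
Mole ratio: 2 mol KCl / 2 mol KClO3
Moles of KCl = 1.48021 × (2/2) = 1.48021 mol
Theoretical yield = 1.48021 mol × 74.55 g/mol = 110.35 g
Actual yield = 86.07 g
Percent yield = (86.07 / 110.35) × 100% = 78.0%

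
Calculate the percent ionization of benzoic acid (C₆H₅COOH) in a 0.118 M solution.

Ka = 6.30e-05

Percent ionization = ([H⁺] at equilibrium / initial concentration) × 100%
Percent ionization = 2.28%

Let x = [H⁺]. Ka = x²/(C - x) ⇒ x² + (6.30e-05)x - (6.30e-05)(0.118) = 0. x = 2.6952e-03. Percent = (2.6952e-03/0.118) × 100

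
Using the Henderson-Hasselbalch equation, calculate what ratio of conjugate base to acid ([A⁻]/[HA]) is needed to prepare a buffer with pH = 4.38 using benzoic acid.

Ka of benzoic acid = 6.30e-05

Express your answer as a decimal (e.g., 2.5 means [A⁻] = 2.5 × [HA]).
[A⁻]/[HA] = 1.511

pKa = −log(6.30e-05) = 4.2007. pH = pKa + log([A⁻]/[HA]). 4.38 = 4.2007 + log(ratio). log(ratio) = 4.38 − 4.2007 = 0.1793. ratio = 10^(0.1793) = 1.511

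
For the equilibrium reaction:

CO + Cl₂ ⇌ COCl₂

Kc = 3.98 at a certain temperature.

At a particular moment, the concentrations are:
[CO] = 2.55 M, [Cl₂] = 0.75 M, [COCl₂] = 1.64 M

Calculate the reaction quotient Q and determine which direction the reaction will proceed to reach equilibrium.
Q = 0.858, Q < K, reaction proceeds forward (toward products)

Q = ([COCl₂]) / ([CO] × [Cl₂])
  = ((1.64)) / ((2.55)·(0.75)) = 1.64/1.9125 = 0.8575
Since Q = 0.8575 < Kc = 3.98, the reaction proceeds forward (toward products) to reach equilibrium.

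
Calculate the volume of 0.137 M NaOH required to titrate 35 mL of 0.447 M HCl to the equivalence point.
V_{base} = 114.2 mL

At equivalence: moles acid = moles base.
moles HCl = 0.447 M × 0.035 L = 0.015645 mol
V_NaOH = 0.015645 mol ÷ 0.137 M = 0.1142 L = 114.2 mL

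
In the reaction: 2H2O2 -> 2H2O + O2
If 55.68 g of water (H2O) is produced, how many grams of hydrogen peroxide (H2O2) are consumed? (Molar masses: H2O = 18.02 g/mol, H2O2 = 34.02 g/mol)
Moles of H2O = 55.68 g ÷ 18.02 g/mol = 3.0899 mol
Mole ratio: 2 mol H2O2 / 2 mol H2O
Moles of H2O2 = 3.0899 × (2/2) = 3.0899 mol
Mass of H2O2 = 3.0899 mol × 34.02 g/mol = 105.1 g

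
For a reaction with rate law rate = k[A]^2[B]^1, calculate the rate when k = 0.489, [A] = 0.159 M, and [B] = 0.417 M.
0.005155 M/s

rate = k·[A]^2·[B]^1 = 0.489·(0.159)^2·(0.417)^1 = 0.489·0.025281·0.417 = 0.005155 M/s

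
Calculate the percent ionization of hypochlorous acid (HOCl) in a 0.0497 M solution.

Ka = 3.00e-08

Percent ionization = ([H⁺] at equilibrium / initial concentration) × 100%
Percent ionization = 0.0777%

Let x = [H⁺]. Ka = x²/(C - x) ⇒ x² + (3.00e-08)x - (3.00e-08)(0.0497) = 0. x = 3.8598e-05. Percent = (3.8598e-05/0.0497) × 100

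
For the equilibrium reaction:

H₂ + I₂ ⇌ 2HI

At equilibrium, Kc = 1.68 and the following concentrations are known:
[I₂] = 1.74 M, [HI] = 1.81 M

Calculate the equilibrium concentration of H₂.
[H₂] = 1.1207 M

Kc = ([HI]^2) / ([H₂] × [I₂]) = 1.68
[H₂]^1 = (product terms)/(Kc · other reactant terms) = 3.2761 / (1.68 · 1.74) = 1.1207
[H₂] = 1.1207 M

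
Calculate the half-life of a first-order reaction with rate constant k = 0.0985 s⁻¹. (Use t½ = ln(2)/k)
7.04 s

t½ = ln(2)/k = 0.6931/0.0985 = 7.04 s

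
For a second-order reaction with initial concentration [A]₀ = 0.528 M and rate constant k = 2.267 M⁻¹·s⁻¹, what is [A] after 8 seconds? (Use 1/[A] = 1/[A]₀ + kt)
0.0499 M

1/[A] = 1/[A]₀ + k·t = 1/0.528 + (2.267)·(8) = 1.8939 + 18.1360 = 20.0299
[A] = 1/20.0299 = 0.0499 M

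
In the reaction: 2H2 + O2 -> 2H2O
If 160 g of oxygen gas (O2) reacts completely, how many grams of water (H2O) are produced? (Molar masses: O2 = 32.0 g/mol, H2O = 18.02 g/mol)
Moles of O2 = 160 g ÷ 32.0 g/mol = 5 mol
Mole ratio: 2 mol H2O / 1 mol O2
Moles of H2O = 5 × (2/1) = 10 mol
Mass of H2O = 10 mol × 18.02 g/mol = 180.2 g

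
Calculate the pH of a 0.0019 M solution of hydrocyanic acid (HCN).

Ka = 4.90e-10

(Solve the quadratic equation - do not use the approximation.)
pH = 6.02

x² + Ka×x - Ka×C = 0. Using quadratic formula: [H⁺] = 9.6464e-07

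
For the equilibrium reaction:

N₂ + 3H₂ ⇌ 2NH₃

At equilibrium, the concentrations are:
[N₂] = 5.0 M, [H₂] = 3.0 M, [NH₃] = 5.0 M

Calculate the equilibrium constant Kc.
K_c = 0.1852

Kc = ([NH₃]^2) / ([N₂] × [H₂]^3)
   = ((5.0)^2) / ((5.0)·(3.0)^3)
   = 25 / 135 = 0.1852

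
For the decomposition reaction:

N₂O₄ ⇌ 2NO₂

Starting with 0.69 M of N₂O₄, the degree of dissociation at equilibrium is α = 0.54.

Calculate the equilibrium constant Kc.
K_c = 1.7496

x = α·[A]₀ = 0.54 × 0.69 = 0.3726 M dissociated.
At eq: [N₂O₄] = 0.69 − 0.3726 = 0.3174 M; [NO₂] = 2x = 0.7452 M.
Kc = [NO₂]²/[N₂O₄] = (0.7452)²/0.3174 = 1.75.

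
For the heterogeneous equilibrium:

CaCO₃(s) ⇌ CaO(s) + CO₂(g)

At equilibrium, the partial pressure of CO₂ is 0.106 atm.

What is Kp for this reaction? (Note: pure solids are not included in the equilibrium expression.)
K_p = 0.106

Solids (CaCO₃, CaO) have activity 1 and are excluded.
Kp = P(CO₂) = 0.106.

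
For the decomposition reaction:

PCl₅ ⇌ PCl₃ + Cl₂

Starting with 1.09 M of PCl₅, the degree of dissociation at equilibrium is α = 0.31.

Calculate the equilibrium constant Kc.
K_c = 0.1518

x = α·[A]₀ = 0.31 × 1.09 = 0.3379 M dissociated.
At eq: [PCl₅] = 1.09 − 0.3379 = 0.7521 M; [PCl₃] = [Cl₂] = x = 0.3379 M.
Kc = [PCl₃][Cl₂]/[PCl₅] = (0.3379)²/0.7521 = 0.1518.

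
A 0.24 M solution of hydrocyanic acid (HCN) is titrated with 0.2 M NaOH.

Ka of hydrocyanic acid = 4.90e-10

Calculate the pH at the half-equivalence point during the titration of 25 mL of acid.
pH = pKa = 9.31

At the half-equivalence point, [HA] = [A⁻], so by Henderson–Hasselbalch pH = pKa + log(1) = pKa.
pKa = −log(4.90e-10) = 9.31.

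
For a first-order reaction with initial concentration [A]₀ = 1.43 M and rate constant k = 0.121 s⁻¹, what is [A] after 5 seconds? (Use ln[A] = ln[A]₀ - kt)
0.7809 M

ln[A] = ln[A]₀ - k·t = ln(1.43) - (0.121)·(5) = 0.3577 - 0.6050 = -0.2473
[A] = e^(-0.2473) = 0.7809 M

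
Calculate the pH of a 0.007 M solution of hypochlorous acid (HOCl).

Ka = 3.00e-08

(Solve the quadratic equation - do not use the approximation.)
pH = 4.84

x² + Ka×x - Ka×C = 0. Using quadratic formula: [H⁺] = 1.4476e-05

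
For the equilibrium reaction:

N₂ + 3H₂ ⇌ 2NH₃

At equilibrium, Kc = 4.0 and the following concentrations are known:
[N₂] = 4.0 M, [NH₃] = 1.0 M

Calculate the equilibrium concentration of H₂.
[H₂] = 0.3969 M

Kc = ([NH₃]^2) / ([N₂] × [H₂]^3) = 4.0
[H₂]^3 = (product terms)/(Kc · other reactant terms) = 1 / (4.0 · 4) = 0.0625
[H₂] = (0.0625)^(1/3) = 0.3969 M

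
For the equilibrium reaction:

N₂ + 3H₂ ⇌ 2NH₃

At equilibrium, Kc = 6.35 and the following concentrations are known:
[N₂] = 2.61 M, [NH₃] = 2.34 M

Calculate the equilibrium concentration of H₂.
[H₂] = 0.6913 M

Kc = ([NH₃]^2) / ([N₂] × [H₂]^3) = 6.35
[H₂]^3 = (product terms)/(Kc · other reactant terms) = 5.4756 / (6.35 · 2.61) = 0.33038
[H₂] = (0.33038)^(1/3) = 0.6913 M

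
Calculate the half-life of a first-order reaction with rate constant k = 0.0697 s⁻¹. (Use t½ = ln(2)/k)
9.94 s

t½ = ln(2)/k = 0.6931/0.0697 = 9.94 s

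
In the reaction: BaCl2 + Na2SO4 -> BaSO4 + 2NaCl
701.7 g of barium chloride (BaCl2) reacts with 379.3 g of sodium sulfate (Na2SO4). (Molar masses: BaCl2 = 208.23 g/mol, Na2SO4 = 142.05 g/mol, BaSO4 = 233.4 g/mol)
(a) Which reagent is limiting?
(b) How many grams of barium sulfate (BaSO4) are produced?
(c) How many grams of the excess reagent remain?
(a) Na2SO4, (b) 623.2 g, (c) 145.7 g

Moles of BaCl2 = 701.7 g ÷ 208.23 g/mol = 3.36983 mol
Moles of Na2SO4 = 379.3 g ÷ 142.05 g/mol = 2.67019 mol
Moles ÷ coefficient: BaCl2: 3.36983/1 = 3.37, Na2SO4: 2.67019/1 = 2.67
(a) Na2SO4 has the smaller value, so Na2SO4 is the limiting reagent.
(b) Moles of BaSO4 = 2.67019 mol Na2SO4 × (1/1) = 2.67019 mol; mass = 2.67019 mol × 233.4 g/mol = 623.2 g
(c) BaCl2 consumed = 2.67019 × (1/1) = 2.67019 mol; remaining = 3.36983 − 2.67019 = 0.699645 mol; mass = 0.699645 mol × 208.23 g/mol = 145.7 g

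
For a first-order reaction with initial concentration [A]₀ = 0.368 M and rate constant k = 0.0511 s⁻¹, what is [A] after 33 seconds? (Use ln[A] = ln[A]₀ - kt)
0.0682 M

ln[A] = ln[A]₀ - k·t = ln(0.368) - (0.0511)·(33) = -0.9997 - 1.6863 = -2.6860
[A] = e^(-2.6860) = 0.0682 M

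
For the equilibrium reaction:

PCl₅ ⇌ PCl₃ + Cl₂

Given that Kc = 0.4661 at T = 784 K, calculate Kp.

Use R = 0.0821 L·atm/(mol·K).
K_p = 30.0012

Δn = (moles gaseous products) − (moles gaseous reactants) = 1
T = 784 K; RT = 0.0821 × 784 = 64.3664
Kp = Kc·(RT)^Δn = 0.4661 × (64.3664)^1 = 0.4661 × 64.3664 = 30.0012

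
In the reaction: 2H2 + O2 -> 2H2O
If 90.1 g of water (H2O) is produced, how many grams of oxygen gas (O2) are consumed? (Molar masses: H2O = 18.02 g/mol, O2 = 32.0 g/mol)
Moles of H2O = 90.1 g ÷ 18.02 g/mol = 5 mol
Mole ratio: 1 mol O2 / 2 mol H2O
Moles of O2 = 5 × (1/2) = 2.5 mol
Mass of O2 = 2.5 mol × 32.0 g/mol = 80 g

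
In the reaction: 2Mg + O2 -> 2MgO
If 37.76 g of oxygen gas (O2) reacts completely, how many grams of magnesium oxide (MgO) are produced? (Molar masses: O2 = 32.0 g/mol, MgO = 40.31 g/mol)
Moles of O2 = 37.76 g ÷ 32.0 g/mol = 1.18 mol
Mole ratio: 2 mol MgO / 1 mol O2
Moles of MgO = 1.18 × (2/1) = 2.36 mol
Mass of MgO = 2.36 mol × 40.31 g/mol = 95.13 g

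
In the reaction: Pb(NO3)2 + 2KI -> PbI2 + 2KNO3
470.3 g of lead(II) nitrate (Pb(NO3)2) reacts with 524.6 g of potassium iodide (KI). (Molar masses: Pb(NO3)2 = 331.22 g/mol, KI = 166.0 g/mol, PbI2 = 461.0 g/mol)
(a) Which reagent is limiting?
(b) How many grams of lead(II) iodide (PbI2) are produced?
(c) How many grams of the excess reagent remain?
(a) Pb(NO3)2, (b) 654.6 g, (c) 53.19 g

Moles of Pb(NO3)2 = 470.3 g ÷ 331.22 g/mol = 1.4199 mol
Moles of KI = 524.6 g ÷ 166.0 g/mol = 3.16024 mol
Moles ÷ coefficient: Pb(NO3)2: 1.4199/1 = 1.42, KI: 3.16024/2 = 1.58
(a) Pb(NO3)2 has the smaller value, so Pb(NO3)2 is the limiting reagent.
(b) Moles of PbI2 = 1.4199 mol Pb(NO3)2 × (1/1) = 1.4199 mol; mass = 1.4199 mol × 461.0 g/mol = 654.6 g
(c) KI consumed = 1.4199 × (2/1) = 2.8398 mol; remaining = 3.16024 − 2.8398 = 0.320437 mol; mass = 0.320437 mol × 166.0 g/mol = 53.19 g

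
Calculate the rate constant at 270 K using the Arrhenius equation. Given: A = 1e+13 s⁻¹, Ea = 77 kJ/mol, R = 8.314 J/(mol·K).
1.27e-02 s⁻¹

k = A·exp(-Ea/(R·T)) = 1e+13·exp(-77000/(8.314·270)) = 1e+13·exp(-34.3018) = 1e+13·1.2674e-15 = 1.27e-02 s⁻¹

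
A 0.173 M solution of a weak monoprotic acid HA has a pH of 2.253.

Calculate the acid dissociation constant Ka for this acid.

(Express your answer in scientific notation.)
K_a = 1.86e-04

[H⁺] = 10^(−pH) = 10^(−2.253) = 5.585e-03 M. For HA ⇌ H⁺ + A⁻, Ka = x²/(C − x) = (5.585e-03)²/(0.173 − 5.585e-03) = 1.86e-04.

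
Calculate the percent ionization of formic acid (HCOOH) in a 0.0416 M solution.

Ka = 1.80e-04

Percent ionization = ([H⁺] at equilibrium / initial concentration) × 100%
Percent ionization = 6.37%

Let x = [H⁺]. Ka = x²/(C - x) ⇒ x² + (1.80e-04)x - (1.80e-04)(0.0416) = 0. x = 2.6479e-03. Percent = (2.6479e-03/0.0416) × 100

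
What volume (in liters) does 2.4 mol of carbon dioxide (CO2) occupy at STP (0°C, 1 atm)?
At STP, 1 mol of gas occupies 22.4 L
Volume = 2.4 mol × 22.4 L/mol = 53.76 L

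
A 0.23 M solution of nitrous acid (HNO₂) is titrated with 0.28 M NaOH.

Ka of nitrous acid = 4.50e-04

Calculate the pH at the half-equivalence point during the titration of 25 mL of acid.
pH = pKa = 3.35

At the half-equivalence point, [HA] = [A⁻], so by Henderson–Hasselbalch pH = pKa + log(1) = pKa.
pKa = −log(4.50e-04) = 3.35.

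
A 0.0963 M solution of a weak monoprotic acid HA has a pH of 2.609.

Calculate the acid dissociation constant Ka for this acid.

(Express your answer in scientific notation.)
K_a = 6.45e-05

[H⁺] = 10^(−pH) = 10^(−2.609) = 2.460e-03 M. For HA ⇌ H⁺ + A⁻, Ka = x²/(C − x) = (2.460e-03)²/(0.0963 − 2.460e-03) = 6.45e-05.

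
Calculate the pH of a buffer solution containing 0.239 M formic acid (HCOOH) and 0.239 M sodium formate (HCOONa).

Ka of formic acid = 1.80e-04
pH = 3.74

pKa = -log(1.80e-04) = 3.74. pH = pKa + log([A⁻]/[HA]) = 3.74 + log(0.239/0.239)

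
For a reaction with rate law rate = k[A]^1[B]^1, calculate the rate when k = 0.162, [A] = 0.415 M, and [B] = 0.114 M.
0.007664 M/s

rate = k·[A]^1·[B]^1 = 0.162·(0.415)^1·(0.114)^1 = 0.162·0.415·0.114 = 0.007664 M/s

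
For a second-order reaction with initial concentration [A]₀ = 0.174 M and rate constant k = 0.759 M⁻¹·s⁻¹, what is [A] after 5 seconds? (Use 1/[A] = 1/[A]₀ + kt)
0.1048 M

1/[A] = 1/[A]₀ + k·t = 1/0.174 + (0.759)·(5) = 5.7471 + 3.7950 = 9.5421
[A] = 1/9.5421 = 0.1048 M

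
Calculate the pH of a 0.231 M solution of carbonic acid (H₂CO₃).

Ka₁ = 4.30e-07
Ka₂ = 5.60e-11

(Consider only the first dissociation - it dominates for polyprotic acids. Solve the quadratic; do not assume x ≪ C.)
pH = 3.50

x² + Ka₁·x − Ka₁·C = 0 with Ka₁ = 4.30e-07, C = 0.231.
x = (−Ka₁ + √(Ka₁² + 4·Ka₁·C))/2 = 3.1495e-04 M, so pH = 3.50.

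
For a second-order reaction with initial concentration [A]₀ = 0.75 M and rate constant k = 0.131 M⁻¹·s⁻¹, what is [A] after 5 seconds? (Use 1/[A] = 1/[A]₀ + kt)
0.5029 M

1/[A] = 1/[A]₀ + k·t = 1/0.75 + (0.131)·(5) = 1.3333 + 0.6550 = 1.9883
[A] = 1/1.9883 = 0.5029 M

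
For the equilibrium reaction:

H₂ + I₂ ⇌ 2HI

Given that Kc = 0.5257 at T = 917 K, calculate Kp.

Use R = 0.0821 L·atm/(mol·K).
K_p = 0.5257

Δn = (moles gaseous products) − (moles gaseous reactants) = 0
T = 917 K; RT = 0.0821 × 917 = 75.2857
Kp = Kc·(RT)^Δn = 0.5257 × (75.2857)^0 = 0.5257 × 1 = 0.5257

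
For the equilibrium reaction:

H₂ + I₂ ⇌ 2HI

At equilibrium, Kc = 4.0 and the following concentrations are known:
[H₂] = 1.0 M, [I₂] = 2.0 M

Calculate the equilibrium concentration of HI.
[HI] = 2.8284 M

Kc = ([HI]^2) / ([H₂] × [I₂]) = 4.0
[HI]^2 = Kc · (reactant terms)/(other product terms) = 4.0 · 2 / 1 = 8
[HI] = (8)^(1/2) = 2.8284 M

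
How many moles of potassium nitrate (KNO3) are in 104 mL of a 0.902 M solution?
Moles = Molarity × Volume (L)
Moles = 0.902 M × 0.104 L = 0.09381 mol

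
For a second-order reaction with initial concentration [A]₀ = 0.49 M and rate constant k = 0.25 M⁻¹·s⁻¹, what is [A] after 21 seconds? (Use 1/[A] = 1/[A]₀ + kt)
0.1372 M

1/[A] = 1/[A]₀ + k·t = 1/0.49 + (0.25)·(21) = 2.0408 + 5.2500 = 7.2908
[A] = 1/7.2908 = 0.1372 M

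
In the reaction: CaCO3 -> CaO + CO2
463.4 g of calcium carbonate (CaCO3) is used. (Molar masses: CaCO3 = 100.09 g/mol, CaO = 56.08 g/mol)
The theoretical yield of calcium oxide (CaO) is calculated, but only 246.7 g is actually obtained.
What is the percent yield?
Moles of CaCO3 = 463.4 g ÷ 100.09 g/mol = 4.62983 mol
Mole ratio: 1 mol CaO / 1 mol CaCO3
Moles of CaO = 4.62983 × (1/1) = 4.62983 mol
Theoretical yield = 4.62983 mol × 56.08 g/mol = 259.64 g
Actual yield = 246.7 g
Percent yield = (246.7 / 259.64) × 100% = 95.0%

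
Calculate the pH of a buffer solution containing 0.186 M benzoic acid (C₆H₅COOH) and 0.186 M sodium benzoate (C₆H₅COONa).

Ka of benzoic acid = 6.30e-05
pH = 4.20

pKa = -log(6.30e-05) = 4.20. pH = pKa + log([A⁻]/[HA]) = 4.20 + log(0.186/0.186)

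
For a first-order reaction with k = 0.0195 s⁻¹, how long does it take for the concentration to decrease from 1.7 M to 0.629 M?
50.99 s

From ln[A] = ln[A]₀ - k·t: t = ln([A]₀/[A])/k = ln(1.7/0.629)/0.0195 = ln(2.7027)/0.0195 = 0.9943/0.0195 = 50.99 s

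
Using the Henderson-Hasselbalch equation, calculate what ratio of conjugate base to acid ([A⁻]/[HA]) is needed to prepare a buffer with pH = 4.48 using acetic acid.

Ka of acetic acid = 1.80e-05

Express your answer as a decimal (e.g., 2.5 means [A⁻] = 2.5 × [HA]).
[A⁻]/[HA] = 0.544

pKa = −log(1.80e-05) = 4.7447. pH = pKa + log([A⁻]/[HA]). 4.48 = 4.7447 + log(ratio). log(ratio) = 4.48 − 4.7447 = -0.2647. ratio = 10^(-0.2647) = 0.544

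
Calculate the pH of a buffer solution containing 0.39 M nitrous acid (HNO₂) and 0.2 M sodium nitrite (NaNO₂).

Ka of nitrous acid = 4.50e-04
pH = 3.06

pKa = -log(4.50e-04) = 3.35. pH = pKa + log([A⁻]/[HA]) = 3.35 + log(0.2/0.39)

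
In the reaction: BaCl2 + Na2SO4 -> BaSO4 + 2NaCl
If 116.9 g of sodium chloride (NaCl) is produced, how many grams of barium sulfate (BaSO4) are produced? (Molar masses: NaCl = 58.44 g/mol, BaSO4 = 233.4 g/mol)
Moles of NaCl = 116.9 g ÷ 58.44 g/mol = 2.00034 mol
Mole ratio: 1 mol BaSO4 / 2 mol NaCl
Moles of BaSO4 = 2.00034 × (1/2) = 1.00017 mol
Mass of BaSO4 = 1.00017 mol × 233.4 g/mol = 233.4 g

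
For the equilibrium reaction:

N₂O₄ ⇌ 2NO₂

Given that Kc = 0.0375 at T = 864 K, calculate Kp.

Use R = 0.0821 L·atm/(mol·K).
K_p = 2.6600

Δn = (moles gaseous products) − (moles gaseous reactants) = 1
T = 864 K; RT = 0.0821 × 864 = 70.9344
Kp = Kc·(RT)^Δn = 0.0375 × (70.9344)^1 = 0.0375 × 70.9344 = 2.6600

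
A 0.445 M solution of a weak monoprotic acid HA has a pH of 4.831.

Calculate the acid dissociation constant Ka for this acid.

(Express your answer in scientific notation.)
K_a = 4.89e-10

[H⁺] = 10^(−pH) = 10^(−4.831) = 1.476e-05 M. For HA ⇌ H⁺ + A⁻, Ka = x²/(C − x) = (1.476e-05)²/(0.445 − 1.476e-05) = 4.89e-10.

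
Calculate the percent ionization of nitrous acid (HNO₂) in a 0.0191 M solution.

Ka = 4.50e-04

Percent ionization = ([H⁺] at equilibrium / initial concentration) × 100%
Percent ionization = 14.2%

Let x = [H⁺]. Ka = x²/(C - x) ⇒ x² + (4.50e-04)x - (4.50e-04)(0.0191) = 0. x = 2.7153e-03. Percent = (2.7153e-03/0.0191) × 100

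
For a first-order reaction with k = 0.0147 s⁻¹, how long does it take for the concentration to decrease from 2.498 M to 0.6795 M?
88.56 s

From ln[A] = ln[A]₀ - k·t: t = ln([A]₀/[A])/k = ln(2.498/0.6795)/0.0147 = ln(3.6762)/0.0147 = 1.3019/0.0147 = 88.56 s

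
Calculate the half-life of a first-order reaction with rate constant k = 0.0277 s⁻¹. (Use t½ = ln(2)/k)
25.02 s

t½ = ln(2)/k = 0.6931/0.0277 = 25.02 s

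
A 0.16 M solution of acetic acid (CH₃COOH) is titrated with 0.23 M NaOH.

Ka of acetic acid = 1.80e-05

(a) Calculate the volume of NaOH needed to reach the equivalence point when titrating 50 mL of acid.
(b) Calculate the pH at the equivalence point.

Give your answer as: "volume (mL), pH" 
V = 34.8 mL, pH = 8.86

(a) At equivalence: moles acid = moles base.
moles acid = 0.16 × 0.05 = 0.008 mol; V_NaOH = 0.008/0.23 = 0.03478 L = 34.8 mL.
(b) At equivalence, all acid → conjugate base A⁻ at [A⁻] = 0.008/0.08478 = 0.09436 M.
Kb = Kw/Ka = 1.0e-14/1.80e-05 = 5.556e-10; [OH⁻] = √(Kb·[A⁻]) = 7.240e-06; pOH = 5.14; pH = 14 − pOH = 8.86.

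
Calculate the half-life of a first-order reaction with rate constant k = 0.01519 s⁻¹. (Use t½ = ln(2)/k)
45.63 s

t½ = ln(2)/k = 0.6931/0.01519 = 45.63 s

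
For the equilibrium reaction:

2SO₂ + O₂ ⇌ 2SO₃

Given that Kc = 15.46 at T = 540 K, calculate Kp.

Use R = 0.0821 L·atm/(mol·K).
K_p = 0.3487

Δn = (moles gaseous products) − (moles gaseous reactants) = -1
T = 540 K; RT = 0.0821 × 540 = 44.334
Kp = Kc·(RT)^Δn = 15.46 × (44.334)^-1 = 15.46 × 0.0225561 = 0.3487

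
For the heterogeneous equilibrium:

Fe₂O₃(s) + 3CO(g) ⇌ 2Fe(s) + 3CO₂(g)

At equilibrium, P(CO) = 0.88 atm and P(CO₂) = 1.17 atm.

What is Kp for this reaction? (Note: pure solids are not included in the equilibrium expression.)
K_p = 2.350

Solids (Fe₂O₃, Fe) are excluded.
Kp = P(CO₂)³/P(CO)³ = (1.17)³/(0.88)³ = 1.602/0.6815 = 2.350.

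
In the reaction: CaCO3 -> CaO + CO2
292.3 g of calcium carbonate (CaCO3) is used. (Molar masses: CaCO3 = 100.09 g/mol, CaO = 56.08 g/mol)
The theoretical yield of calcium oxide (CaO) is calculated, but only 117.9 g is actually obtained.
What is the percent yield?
Moles of CaCO3 = 292.3 g ÷ 100.09 g/mol = 2.92037 mol
Mole ratio: 1 mol CaO / 1 mol CaCO3
Moles of CaO = 2.92037 × (1/1) = 2.92037 mol
Theoretical yield = 2.92037 mol × 56.08 g/mol = 163.77 g
Actual yield = 117.9 g
Percent yield = (117.9 / 163.77) × 100% = 72.0%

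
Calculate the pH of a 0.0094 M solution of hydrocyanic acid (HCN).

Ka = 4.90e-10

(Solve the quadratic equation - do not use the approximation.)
pH = 5.67

x² + Ka×x - Ka×C = 0. Using quadratic formula: [H⁺] = 2.1459e-06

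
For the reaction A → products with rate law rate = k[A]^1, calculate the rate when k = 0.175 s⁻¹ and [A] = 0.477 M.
0.08347 M/s

rate = k·[A]^1 = 0.175·(0.477)^1 = 0.175·0.477 = 0.08347 M/s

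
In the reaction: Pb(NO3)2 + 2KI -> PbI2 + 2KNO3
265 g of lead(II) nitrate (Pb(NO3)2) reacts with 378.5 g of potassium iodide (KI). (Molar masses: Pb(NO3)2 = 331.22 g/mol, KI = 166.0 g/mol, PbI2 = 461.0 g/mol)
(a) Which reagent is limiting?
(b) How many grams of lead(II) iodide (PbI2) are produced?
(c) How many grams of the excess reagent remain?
(a) Pb(NO3)2, (b) 368.8 g, (c) 112.9 g

Moles of Pb(NO3)2 = 265 g ÷ 331.22 g/mol = 0.800072 mol
Moles of KI = 378.5 g ÷ 166.0 g/mol = 2.28012 mol
Moles ÷ coefficient: Pb(NO3)2: 0.800072/1 = 0.8001, KI: 2.28012/2 = 1.14
(a) Pb(NO3)2 has the smaller value, so Pb(NO3)2 is the limiting reagent.
(b) Moles of PbI2 = 0.800072 mol Pb(NO3)2 × (1/1) = 0.800072 mol; mass = 0.800072 mol × 461.0 g/mol = 368.8 g
(c) KI consumed = 0.800072 × (2/1) = 1.60014 mol; remaining = 2.28012 − 1.60014 = 0.679976 mol; mass = 0.679976 mol × 166.0 g/mol = 112.9 g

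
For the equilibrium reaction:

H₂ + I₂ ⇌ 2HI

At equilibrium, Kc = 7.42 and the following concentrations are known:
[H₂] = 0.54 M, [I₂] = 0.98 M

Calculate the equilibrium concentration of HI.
[HI] = 1.9816 M

Kc = ([HI]^2) / ([H₂] × [I₂]) = 7.42
[HI]^2 = Kc · (reactant terms)/(other product terms) = 7.42 · 0.5292 / 1 = 3.9267
[HI] = (3.9267)^(1/2) = 1.9816 M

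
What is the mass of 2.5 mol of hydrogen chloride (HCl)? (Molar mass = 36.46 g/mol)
Mass = 2.5 mol × 36.46 g/mol = 91.15 g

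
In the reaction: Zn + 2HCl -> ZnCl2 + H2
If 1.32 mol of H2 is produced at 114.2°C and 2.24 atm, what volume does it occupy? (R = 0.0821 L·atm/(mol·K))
T = 114.2°C + 273.15 = 387.35 K
V = nRT/P = (1.32 × 0.0821 × 387.35) / 2.24
V = 18.74 L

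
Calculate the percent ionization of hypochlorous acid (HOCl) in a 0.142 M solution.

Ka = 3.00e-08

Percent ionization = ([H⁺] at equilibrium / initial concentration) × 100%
Percent ionization = 0.046%

Let x = [H⁺]. Ka = x²/(C - x) ⇒ x² + (3.00e-08)x - (3.00e-08)(0.142) = 0. x = 6.5254e-05. Percent = (6.5254e-05/0.142) × 100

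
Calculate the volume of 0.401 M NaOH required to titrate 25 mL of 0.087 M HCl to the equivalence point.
V_{base} = 5.4 mL

At equivalence: moles acid = moles base.
moles HCl = 0.087 M × 0.025 L = 0.002175 mol
V_NaOH = 0.002175 mol ÷ 0.401 M = 0.005424 L = 5.4 mL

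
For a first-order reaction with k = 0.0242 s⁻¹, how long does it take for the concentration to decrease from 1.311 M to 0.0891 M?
111.11 s

From ln[A] = ln[A]₀ - k·t: t = ln([A]₀/[A])/k = ln(1.311/0.0891)/0.0242 = ln(14.7138)/0.0242 = 2.6888/0.0242 = 111.11 s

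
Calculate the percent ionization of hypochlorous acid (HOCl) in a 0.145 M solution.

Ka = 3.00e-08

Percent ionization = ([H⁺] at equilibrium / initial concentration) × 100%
Percent ionization = 0.0455%

Let x = [H⁺]. Ka = x²/(C - x) ⇒ x² + (3.00e-08)x - (3.00e-08)(0.145) = 0. x = 6.5940e-05. Percent = (6.5940e-05/0.145) × 100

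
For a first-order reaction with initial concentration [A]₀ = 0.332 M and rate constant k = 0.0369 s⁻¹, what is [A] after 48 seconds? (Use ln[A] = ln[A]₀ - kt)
0.0565 M

ln[A] = ln[A]₀ - k·t = ln(0.332) - (0.0369)·(48) = -1.1026 - 1.7712 = -2.8738
[A] = e^(-2.8738) = 0.0565 M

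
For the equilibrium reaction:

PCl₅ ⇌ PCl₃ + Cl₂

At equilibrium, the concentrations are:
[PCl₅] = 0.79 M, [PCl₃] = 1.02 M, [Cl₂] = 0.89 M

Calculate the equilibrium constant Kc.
K_c = 1.1491

Kc = ([PCl₃] × [Cl₂]) / ([PCl₅])
   = ((1.02)·(0.89)) / ((0.79))
   = 0.9078 / 0.79 = 1.1491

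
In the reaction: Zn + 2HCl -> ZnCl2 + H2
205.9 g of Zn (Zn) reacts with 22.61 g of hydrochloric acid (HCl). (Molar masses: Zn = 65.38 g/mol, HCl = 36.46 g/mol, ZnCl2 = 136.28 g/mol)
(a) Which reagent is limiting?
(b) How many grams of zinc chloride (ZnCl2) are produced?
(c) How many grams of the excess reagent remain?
(a) HCl, (b) 42.26 g, (c) 185.6 g

Moles of Zn = 205.9 g ÷ 65.38 g/mol = 3.14928 mol
Moles of HCl = 22.61 g ÷ 36.46 g/mol = 0.620132 mol
Moles ÷ coefficient: Zn: 3.14928/1 = 3.149, HCl: 0.620132/2 = 0.3101
(a) HCl has the smaller value, so HCl is the limiting reagent.
(b) Moles of ZnCl2 = 0.620132 mol HCl × (1/2) = 0.310066 mol; mass = 0.310066 mol × 136.28 g/mol = 42.26 g
(c) Zn consumed = 0.620132 × (1/2) = 0.310066 mol; remaining = 3.14928 − 0.310066 = 2.83922 mol; mass = 2.83922 mol × 65.38 g/mol = 185.6 g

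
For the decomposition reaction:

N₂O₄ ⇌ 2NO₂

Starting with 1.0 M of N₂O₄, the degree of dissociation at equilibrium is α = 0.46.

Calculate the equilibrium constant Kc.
K_c = 1.5674

x = α·[A]₀ = 0.46 × 1.0 = 0.46 M dissociated.
At eq: [N₂O₄] = 1.0 − 0.46 = 0.54 M; [NO₂] = 2x = 0.92 M.
Kc = [NO₂]²/[N₂O₄] = (0.92)²/0.54 = 1.567.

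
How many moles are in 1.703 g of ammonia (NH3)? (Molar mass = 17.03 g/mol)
Moles = 1.703 g ÷ 17.03 g/mol = 0.1 mol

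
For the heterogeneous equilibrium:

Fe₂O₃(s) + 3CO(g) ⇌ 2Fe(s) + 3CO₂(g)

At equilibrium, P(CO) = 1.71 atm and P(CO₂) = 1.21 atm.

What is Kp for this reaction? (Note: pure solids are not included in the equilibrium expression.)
K_p = 0.354

Solids (Fe₂O₃, Fe) are excluded.
Kp = P(CO₂)³/P(CO)³ = (1.21)³/(1.71)³ = 1.772/5 = 0.354.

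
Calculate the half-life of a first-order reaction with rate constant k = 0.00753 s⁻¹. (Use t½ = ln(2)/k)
92.05 s

t½ = ln(2)/k = 0.6931/0.00753 = 92.05 s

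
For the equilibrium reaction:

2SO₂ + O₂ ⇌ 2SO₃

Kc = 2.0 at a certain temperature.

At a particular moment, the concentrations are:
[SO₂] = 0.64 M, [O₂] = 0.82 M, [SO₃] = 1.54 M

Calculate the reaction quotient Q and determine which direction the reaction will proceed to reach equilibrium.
Q = 7.061, Q > K, reaction proceeds reverse (toward reactants)

Q = ([SO₃]^2) / ([SO₂]^2 × [O₂])
  = ((1.54)^2) / ((0.64)^2·(0.82)) = 2.3716/0.33587 = 7.061
Since Q = 7.061 > Kc = 2.0, the reaction proceeds reverse (toward reactants) to reach equilibrium.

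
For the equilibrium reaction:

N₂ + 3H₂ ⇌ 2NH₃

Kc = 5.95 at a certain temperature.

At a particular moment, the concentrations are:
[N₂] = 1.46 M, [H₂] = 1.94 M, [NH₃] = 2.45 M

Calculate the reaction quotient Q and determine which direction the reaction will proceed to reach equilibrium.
Q = 0.563, Q < K, reaction proceeds forward (toward products)

Q = ([NH₃]^2) / ([N₂] × [H₂]^3)
  = ((2.45)^2) / ((1.46)·(1.94)^3) = 6.0025/10.66 = 0.5631
Since Q = 0.5631 < Kc = 5.95, the reaction proceeds forward (toward products) to reach equilibrium.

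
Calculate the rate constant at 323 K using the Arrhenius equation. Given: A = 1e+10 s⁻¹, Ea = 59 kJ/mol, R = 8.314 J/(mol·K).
2.87e+00 s⁻¹

k = A·exp(-Ea/(R·T)) = 1e+10·exp(-59000/(8.314·323)) = 1e+10·exp(-21.9705) = 1e+10·2.8731e-10 = 2.87e+00 s⁻¹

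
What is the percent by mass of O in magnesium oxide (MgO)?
Mass of O in formula = 16.0 × 1 = 16 g/mol
Molar mass = 40.31 g/mol
% O = (16/40.31) × 100% = 39.69%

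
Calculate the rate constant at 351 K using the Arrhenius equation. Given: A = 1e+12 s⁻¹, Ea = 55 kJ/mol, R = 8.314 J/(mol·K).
6.53e+03 s⁻¹

k = A·exp(-Ea/(R·T)) = 1e+12·exp(-55000/(8.314·351)) = 1e+12·exp(-18.8471) = 1e+12·6.5281e-09 = 6.53e+03 s⁻¹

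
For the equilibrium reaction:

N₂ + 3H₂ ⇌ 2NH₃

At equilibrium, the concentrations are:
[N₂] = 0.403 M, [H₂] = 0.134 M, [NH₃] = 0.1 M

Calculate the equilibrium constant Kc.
K_c = 10.3129

Kc = ([NH₃]^2) / ([N₂] × [H₂]^3)
   = ((0.1)^2) / ((0.403)·(0.134)^3)
   = 0.01 / 0.00096966 = 10.3129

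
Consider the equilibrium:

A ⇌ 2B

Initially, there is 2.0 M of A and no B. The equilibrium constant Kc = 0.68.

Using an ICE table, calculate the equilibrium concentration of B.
[B] = 1.009 M

ICE: [A] = 2.0 − x, [B] = 2x.
Kc = (2x)²/(2.0 − x) = 0.68 ⇒ 4x² + 0.68x − 1.36 = 0.
x = (−0.68 + √(0.68² + 4·4·1.36))/(2·4) = (−0.68 + √22.222)/8 = 0.50426.
[B] = 2x = 1.009 M.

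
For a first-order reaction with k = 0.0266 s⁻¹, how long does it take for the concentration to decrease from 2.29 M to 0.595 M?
50.67 s

From ln[A] = ln[A]₀ - k·t: t = ln([A]₀/[A])/k = ln(2.29/0.595)/0.0266 = ln(3.8487)/0.0266 = 1.3477/0.0266 = 50.67 s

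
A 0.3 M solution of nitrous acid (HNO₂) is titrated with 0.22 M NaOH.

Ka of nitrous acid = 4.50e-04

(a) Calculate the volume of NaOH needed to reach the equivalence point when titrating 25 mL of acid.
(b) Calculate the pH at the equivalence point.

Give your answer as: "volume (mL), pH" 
V = 34.1 mL, pH = 8.23

(a) At equivalence: moles acid = moles base.
moles acid = 0.3 × 0.025 = 0.0075 mol; V_NaOH = 0.0075/0.22 = 0.03409 L = 34.1 mL.
(b) At equivalence, all acid → conjugate base A⁻ at [A⁻] = 0.0075/0.05909 = 0.1269 M.
Kb = Kw/Ka = 1.0e-14/4.50e-04 = 2.222e-11; [OH⁻] = √(Kb·[A⁻]) = 1.679e-06; pOH = 5.77; pH = 14 − pOH = 8.23.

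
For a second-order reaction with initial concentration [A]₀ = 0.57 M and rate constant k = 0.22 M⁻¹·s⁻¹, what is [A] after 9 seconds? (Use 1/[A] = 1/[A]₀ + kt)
0.2678 M

1/[A] = 1/[A]₀ + k·t = 1/0.57 + (0.22)·(9) = 1.7544 + 1.9800 = 3.7344
[A] = 1/3.7344 = 0.2678 M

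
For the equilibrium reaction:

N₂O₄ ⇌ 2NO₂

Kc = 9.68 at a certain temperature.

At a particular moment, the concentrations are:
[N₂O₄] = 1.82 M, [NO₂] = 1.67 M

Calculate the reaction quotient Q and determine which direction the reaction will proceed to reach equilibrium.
Q = 1.532, Q < K, reaction proceeds forward (toward products)

Q = ([NO₂]^2) / ([N₂O₄])
  = ((1.67)^2) / ((1.82)) = 2.7889/1.82 = 1.532
Since Q = 1.532 < Kc = 9.68, the reaction proceeds forward (toward products) to reach equilibrium.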